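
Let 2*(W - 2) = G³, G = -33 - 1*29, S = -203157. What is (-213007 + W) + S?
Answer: -535326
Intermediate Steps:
G = -62 (G = -33 - 29 = -62)
W = -119162 (W = 2 + (½)*(-62)³ = 2 + (½)*(-238328) = 2 - 119164 = -119162)
(-213007 + W) + S = (-213007 - 119162) - 203157 = -332169 - 203157 = -535326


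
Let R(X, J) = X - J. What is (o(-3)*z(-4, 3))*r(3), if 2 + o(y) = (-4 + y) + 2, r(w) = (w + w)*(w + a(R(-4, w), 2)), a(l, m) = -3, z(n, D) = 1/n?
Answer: 0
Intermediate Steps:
r(w) = 2*w*(-3 + w) (r(w) = (w + w)*(w - 3) = (2*w)*(-3 + w) = 2*w*(-3 + w))
o(y) = -4 + y (o(y) = -2 + ((-4 + y) + 2) = -2 + (-2 + y) = -4 + y)
(o(-3)*z(-4, 3))*r(3) = ((-4 - 3)/(-4))*(2*3*(-3 + 3)) = (-7*(-¼))*(2*3*0) = (7/4)*0 = 0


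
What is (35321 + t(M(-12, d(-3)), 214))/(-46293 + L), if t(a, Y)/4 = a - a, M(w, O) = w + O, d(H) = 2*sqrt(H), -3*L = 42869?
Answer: -105963/181748 ≈ -0.58302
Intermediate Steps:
L = -42869/3 (L = -1/3*42869 = -42869/3 ≈ -14290.)
M(w, O) = O + w
t(a, Y) = 0 (t(a, Y) = 4*(a - a) = 4*0 = 0)
(35321 + t(M(-12, d(-3)), 214))/(-46293 + L) = (35321 + 0)/(-46293 - 42869/3) = 35321/(-181748/3) = 35321*(-3/181748) = -105963/181748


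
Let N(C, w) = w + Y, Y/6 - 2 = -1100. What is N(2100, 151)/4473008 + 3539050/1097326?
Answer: 7911567737469/2454173988304 ≈ 3.2237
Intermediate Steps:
Y = -6588 (Y = 12 + 6*(-1100) = 12 - 6600 = -6588)
N(C, w) = -6588 + w (N(C, w) = w - 6588 = -6588 + w)
N(2100, 151)/4473008 + 3539050/1097326 = (-6588 + 151)/4473008 + 3539050/1097326 = -6437*1/4473008 + 3539050*(1/1097326) = -6437/4473008 + 1769525/548663 = 7911567737469/2454173988304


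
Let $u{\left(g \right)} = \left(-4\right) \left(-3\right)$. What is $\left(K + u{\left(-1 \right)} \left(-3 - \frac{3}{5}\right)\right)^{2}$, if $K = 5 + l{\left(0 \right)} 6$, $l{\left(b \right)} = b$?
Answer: $\frac{36481}{25} \approx 1459.2$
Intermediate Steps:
$u{\left(g \right)} = 12$
$K = 5$ ($K = 5 + 0 \cdot 6 = 5 + 0 = 5$)
$\left(K + u{\left(-1 \right)} \left(-3 - \frac{3}{5}\right)\right)^{2} = \left(5 + 12 \left(-3 - \frac{3}{5}\right)\right)^{2} = \left(5 + 12 \left(- \frac{18}{5}\right)\right)^{2} = \left(5 - \frac{216}{5}\right)^{2} = \left(- \frac{191}{5}\right)^{2} = \frac{36481}{25}$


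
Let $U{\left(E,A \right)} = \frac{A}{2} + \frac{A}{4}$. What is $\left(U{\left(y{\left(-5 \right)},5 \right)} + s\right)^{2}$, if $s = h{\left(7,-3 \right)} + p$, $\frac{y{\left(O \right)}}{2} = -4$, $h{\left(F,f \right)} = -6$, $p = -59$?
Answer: $\frac{60025}{16} \approx 3751.6$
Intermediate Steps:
$y{\left(O \right)} = -8$ ($y{\left(O \right)} = 2 \left(-4\right) = -8$)
$s = -65$ ($s = -6 - 59 = -65$)
$U{\left(E,A \right)} = \frac{3 A}{4}$ ($U{\left(E,A \right)} = A \frac{1}{2} + A \frac{1}{4} = \frac{A}{2} + \frac{A}{4} = \frac{3 A}{4}$)
$\left(U{\left(y{\left(-5 \right)},5 \right)} + s\right)^{2} = \left(\frac{3}{4} \cdot 5 - 65\right)^{2} = \left(\frac{15}{4} - 65\right)^{2} = \left(- \frac{245}{4}\right)^{2} = \frac{60025}{16}$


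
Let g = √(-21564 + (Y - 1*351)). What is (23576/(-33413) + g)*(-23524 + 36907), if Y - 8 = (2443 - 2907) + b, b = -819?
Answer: -315517608/33413 + 13383*I*√23190 ≈ -9443.0 + 2.038e+6*I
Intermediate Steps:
Y = -1275 (Y = 8 + ((2443 - 2907) - 819) = 8 + (-464 - 819) = 8 - 1283 = -1275)
g = I*√23190 (g = √(-21564 + (-1275 - 1*351)) = √(-21564 + (-1275 - 351)) = √(-21564 - 1626) = √(-23190) = I*√23190 ≈ 152.28*I)
(23576/(-33413) + g)*(-23524 + 36907) = (23576/(-33413) + I*√23190)*(-23524 + 36907) = (23576*(-1/33413) + I*√23190)*13383 = (-23576/33413 + I*√23190)*13383 = -315517608/33413 + 13383*I*√23190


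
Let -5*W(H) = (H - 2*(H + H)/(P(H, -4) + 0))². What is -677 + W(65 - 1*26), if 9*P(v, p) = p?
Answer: -31097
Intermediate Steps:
P(v, p) = p/9
W(H) = -20*H² (W(H) = -(H - 2*(H + H)/((⅑)*(-4) + 0))²/5 = -(H - 2*2*H/(-4/9 + 0))²/5 = -(H - 2*2*H/(-4/9))²/5 = -(H - 2*2*H*(-9)/4)²/5 = -(H - (-9)*H)²/5 = -(H + 9*H)²/5 = -100*H²/5 = -20*H²)
-677 + W(65 - 1*26) = -677 - 20*(65 - 1*26)² = -677 - 20*(65 - 26)² = -677 - 20*39² = -677 - 20*1521 = -677 - 30420 = -31097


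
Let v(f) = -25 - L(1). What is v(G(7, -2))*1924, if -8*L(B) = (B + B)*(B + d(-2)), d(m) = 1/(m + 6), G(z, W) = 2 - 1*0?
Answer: -189995/4 ≈ -47499.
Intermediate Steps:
G(z, W) = 2 (G(z, W) = 2 + 0 = 2)
d(m) = 1/(6 + m)
L(B) = -B*(¼ + B)/4 (L(B) = -(B + B)*(B + 1/(6 - 2))/8 = -2*B*(B + 1/4)/8 = -2*B*(B + ¼)/8 = -2*B*(¼ + B)/8 = -B*(¼ + B)/4)
v(f) = -395/16 (v(f) = -25 - (-1)*(1 + 4*1)/16 = -25 - (-1)*(1 + 4)/16 = -25 - (-1)*5/16 = -25 - 1*(-5/16) = -25 + 5/16 = -395/16)
v(G(7, -2))*1924 = -395/16*1924 = -189995/4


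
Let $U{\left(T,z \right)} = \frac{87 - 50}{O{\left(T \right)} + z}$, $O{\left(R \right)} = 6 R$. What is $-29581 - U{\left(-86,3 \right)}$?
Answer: $- \frac{15175016}{513} \approx -29581.0$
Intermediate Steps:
$U{\left(T,z \right)} = \frac{37}{z + 6 T}$ ($U{\left(T,z \right)} = \frac{87 - 50}{6 T + z} = \frac{37}{z + 6 T}$)
$-29581 - U{\left(-86,3 \right)} = -29581 - \frac{37}{3 + 6 \left(-86\right)} = -29581 - \frac{37}{3 - 516} = -29581 - \frac{37}{-513} = -29581 - 37 \left(- \frac{1}{513}\right) = -29581 - - \frac{37}{513} = -29581 + \frac{37}{513} = - \frac{15175016}{513}$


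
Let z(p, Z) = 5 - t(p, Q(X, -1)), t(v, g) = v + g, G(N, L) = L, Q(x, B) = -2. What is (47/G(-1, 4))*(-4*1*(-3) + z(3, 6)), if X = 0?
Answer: 188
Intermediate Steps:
t(v, g) = g + v
z(p, Z) = 7 - p (z(p, Z) = 5 - (-2 + p) = 5 + (2 - p) = 7 - p)
(47/G(-1, 4))*(-4*1*(-3) + z(3, 6)) = (47/4)*(-4*1*(-3) + (7 - 1*3)) = (47*(¼))*(-4*(-3) + (7 - 3)) = 47*(12 + 4)/4 = (47/4)*16 = 188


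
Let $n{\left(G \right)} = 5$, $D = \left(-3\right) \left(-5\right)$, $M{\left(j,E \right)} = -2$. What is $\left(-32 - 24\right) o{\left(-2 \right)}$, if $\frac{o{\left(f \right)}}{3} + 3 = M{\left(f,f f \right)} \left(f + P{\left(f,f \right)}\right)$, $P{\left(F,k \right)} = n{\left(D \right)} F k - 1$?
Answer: $6216$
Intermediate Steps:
$D = 15$
$P{\left(F,k \right)} = -1 + 5 F k$ ($P{\left(F,k \right)} = 5 F k - 1 = -1 + 5 F k$)
$o{\left(f \right)} = -3 - 30 f^{2} - 6 f$ ($o{\left(f \right)} = -9 + 3 \left(- 2 \left(f + \left(-1 + 5 f f\right)\right)\right) = -9 + 3 \left(- 2 \left(f + \left(-1 + 5 f^{2}\right)\right)\right) = -9 + 3 \left(- 2 \left(-1 + f + 5 f^{2}\right)\right) = -9 + 3 \left(2 - 10 f^{2} - 2 f\right) = -9 - \left(-6 + 6 f + 30 f^{2}\right) = -3 - 30 f^{2} - 6 f$)
$\left(-32 - 24\right) o{\left(-2 \right)} = \left(-32 - 24\right) \left(-3 - 30 \left(-2\right)^{2} - -12\right) = - 56 \left(-3 - 120 + 12\right) = \left(-56\right) \left(-111\right) = 6216$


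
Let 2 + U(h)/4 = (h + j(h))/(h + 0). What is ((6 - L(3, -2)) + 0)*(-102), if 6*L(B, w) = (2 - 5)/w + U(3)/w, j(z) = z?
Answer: -1173/2 ≈ -586.50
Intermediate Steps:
U(h) = 0 (U(h) = -8 + 4*((h + h)/(h + 0)) = -8 + 4*((2*h)/h) = -8 + 4*2 = -8 + 8 = 0)
L(B, w) = -1/(2*w) (L(B, w) = ((2 - 5)/w + 0/w)/6 = (-3/w + 0)/6 = (-3/w)/6 = -1/(2*w))
((6 - L(3, -2)) + 0)*(-102) = ((6 - (-1)/(2*(-2))) + 0)*(-102) = ((6 - (-1)*(-1)/(2*2)) + 0)*(-102) = ((6 - 1*1/4) + 0)*(-102) = ((6 - 1/4) + 0)*(-102) = (23/4 + 0)*(-102) = (23/4)*(-102) = -1173/2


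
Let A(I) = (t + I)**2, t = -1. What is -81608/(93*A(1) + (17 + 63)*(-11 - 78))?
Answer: 10201/890 ≈ 11.462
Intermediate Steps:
A(I) = (-1 + I)**2
-81608/(93*A(1) + (17 + 63)*(-11 - 78)) = -81608/(93*(-1 + 1)**2 + (17 + 63)*(-11 - 78)) = -81608/(93*0**2 + 80*(-89)) = -81608/(93*0 - 7120) = -81608/(0 - 7120) = -81608/(-7120) = -81608*(-1/7120) = 10201/890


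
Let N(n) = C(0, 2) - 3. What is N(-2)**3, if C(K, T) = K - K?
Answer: -27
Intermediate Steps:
C(K, T) = 0
N(n) = -3 (N(n) = 0 - 3 = -3)
N(-2)**3 = (-3)**3 = -27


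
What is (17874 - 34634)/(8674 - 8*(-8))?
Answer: -8380/4369 ≈ -1.9181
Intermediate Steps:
(17874 - 34634)/(8674 - 8*(-8)) = -16760/(8674 + 64) = -16760/8738 = -16760*1/8738 = -8380/4369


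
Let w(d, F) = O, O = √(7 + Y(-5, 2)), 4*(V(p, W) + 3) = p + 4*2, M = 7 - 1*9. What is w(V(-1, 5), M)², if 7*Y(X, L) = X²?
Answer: 74/7 ≈ 10.571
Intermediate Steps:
M = -2 (M = 7 - 9 = -2)
Y(X, L) = X²/7
V(p, W) = -1 + p/4 (V(p, W) = -3 + (p + 4*2)/4 = -3 + (p + 8)/4 = -3 + (8 + p)/4 = -3 + (2 + p/4) = -1 + p/4)
O = √518/7 (O = √(7 + (⅐)*(-5)²) = √(7 + (⅐)*25) = √(7 + 25/7) = √(74/7) = √518/7 ≈ 3.2514)
w(d, F) = √518/7
w(V(-1, 5), M)² = (√518/7)² = 74/7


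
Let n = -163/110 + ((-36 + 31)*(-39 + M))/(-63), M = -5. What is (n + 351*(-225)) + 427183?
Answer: 2413046971/6930 ≈ 3.4820e+5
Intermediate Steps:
n = -34469/6930 (n = -163/110 + ((-36 + 31)*(-39 - 5))/(-63) = -163*1/110 - 5*(-44)*(-1/63) = -163/110 + 220*(-1/63) = -163/110 - 220/63 = -34469/6930 ≈ -4.9739)
(n + 351*(-225)) + 427183 = (-34469/6930 + 351*(-225)) + 427183 = (-34469/6930 - 78975) + 427183 = -547331219/6930 + 427183 = 2413046971/6930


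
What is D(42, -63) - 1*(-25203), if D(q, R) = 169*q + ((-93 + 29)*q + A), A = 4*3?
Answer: 29625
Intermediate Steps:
A = 12
D(q, R) = 12 + 105*q (D(q, R) = 169*q + ((-93 + 29)*q + 12) = 169*q + (-64*q + 12) = 169*q + (12 - 64*q) = 12 + 105*q)
D(42, -63) - 1*(-25203) = (12 + 105*42) - 1*(-25203) = (12 + 4410) + 25203 = 4422 + 25203 = 29625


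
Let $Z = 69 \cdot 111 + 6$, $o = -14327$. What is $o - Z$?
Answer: $-21992$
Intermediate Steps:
$Z = 7665$ ($Z = 7659 + 6 = 7665$)
$o - Z = -14327 - 7665 = -21992$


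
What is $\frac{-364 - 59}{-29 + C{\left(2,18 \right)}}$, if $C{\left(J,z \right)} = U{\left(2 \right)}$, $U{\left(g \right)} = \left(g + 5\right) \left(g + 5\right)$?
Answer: $- \frac{423}{20} \approx -21.15$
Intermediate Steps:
$U{\left(g \right)} = \left(5 + g\right)^{2}$ ($U{\left(g \right)} = \left(5 + g\right) \left(5 + g\right) = \left(5 + g\right)^{2}$)
$C{\left(J,z \right)} = 49$ ($C{\left(J,z \right)} = \left(5 + 2\right)^{2} = 7^{2} = 49$)
$\frac{-364 - 59}{-29 + C{\left(2,18 \right)}} = \frac{-364 - 59}{-29 + 49} = - \frac{423}{20}$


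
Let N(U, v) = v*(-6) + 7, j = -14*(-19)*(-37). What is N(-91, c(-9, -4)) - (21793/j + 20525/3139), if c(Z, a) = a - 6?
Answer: 2754341/43946 ≈ 62.676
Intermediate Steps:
c(Z, a) = -6 + a
j = -9842 (j = 266*(-37) = -9842)
N(U, v) = 7 - 6*v (N(U, v) = -6*v + 7 = 7 - 6*v)
N(-91, c(-9, -4)) - (21793/j + 20525/3139) = (7 - 6*(-6 - 4)) - (21793/(-9842) + 20525/3139) = (7 - 6*(-10)) - (21793*(-1/9842) + 20525*(1/3139)) = (7 + 60) - (-31/14 + 20525/3139) = 67 - 1*190041/43946 = 67 - 190041/43946 = 2754341/43946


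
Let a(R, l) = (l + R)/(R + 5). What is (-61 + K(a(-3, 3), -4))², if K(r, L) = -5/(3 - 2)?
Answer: 4356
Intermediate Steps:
a(R, l) = (R + l)/(5 + R)
K(r, L) = -5 (K(r, L) = -5/1 = -5*1 = -5)
(-61 + K(a(-3, 3), -4))² = (-61 - 5)² = (-66)² = 4356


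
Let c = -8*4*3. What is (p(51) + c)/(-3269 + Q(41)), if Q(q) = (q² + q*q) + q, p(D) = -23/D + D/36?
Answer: -19387/27336 ≈ -0.70921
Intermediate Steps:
c = -96 (c = -32*3 = -96)
p(D) = -23/D + D/36 (p(D) = -23/D + D*(1/36) = -23/D + D/36)
Q(q) = q + 2*q² (Q(q) = (q² + q²) + q = 2*q² + q = q + 2*q²)
(p(51) + c)/(-3269 + Q(41)) = ((-23/51 + (1/36)*51) - 96)/(-3269 + 41*(1 + 2*41)) = ((-23*1/51 + 17/12) - 96)/(-3269 + 41*(1 + 82)) = ((-23/51 + 17/12) - 96)/(-3269 + 41*83) = (197/204 - 96)/(-3269 + 3403) = -19387/204/134 = -19387/204*1/134 = -19387/27336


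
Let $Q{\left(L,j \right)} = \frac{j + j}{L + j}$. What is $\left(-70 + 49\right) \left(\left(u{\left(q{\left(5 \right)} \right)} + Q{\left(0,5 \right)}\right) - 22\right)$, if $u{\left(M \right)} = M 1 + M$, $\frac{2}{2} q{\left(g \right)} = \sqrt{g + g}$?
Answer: $420 - 42 \sqrt{10} \approx 287.18$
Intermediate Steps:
$q{\left(g \right)} = \sqrt{2} \sqrt{g}$ ($q{\left(g \right)} = \sqrt{g + g} = \sqrt{2 g} = \sqrt{2} \sqrt{g}$)
$Q{\left(L,j \right)} = \frac{2 j}{L + j}$
$u{\left(M \right)} = 2 M$ ($u{\left(M \right)} = M + M = 2 M$)
$\left(-70 + 49\right) \left(\left(u{\left(q{\left(5 \right)} \right)} + Q{\left(0,5 \right)}\right) - 22\right) = \left(-70 + 49\right) \left(\left(2 \sqrt{2} \sqrt{5} + 2 \cdot 5 \frac{1}{0 + 5}\right) - 22\right) = - 21 \left(\left(2 \sqrt{10} + 2 \cdot 5 \cdot \frac{1}{5}\right) - 22\right) = - 21 \left(\left(2 \sqrt{10} + 2\right) - 22\right) = - 21 \left(\left(2 + 2 \sqrt{10}\right) - 22\right) = - 21 \left(-20 + 2 \sqrt{10}\right) = 420 - 42 \sqrt{10}$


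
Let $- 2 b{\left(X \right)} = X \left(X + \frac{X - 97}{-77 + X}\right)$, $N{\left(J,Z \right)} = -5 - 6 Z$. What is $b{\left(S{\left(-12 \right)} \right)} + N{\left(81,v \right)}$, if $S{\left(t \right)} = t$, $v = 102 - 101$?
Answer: $- \frac{6733}{89} \approx -75.652$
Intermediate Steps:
$v = 1$ ($v = 102 - 101 = 1$)
$b{\left(X \right)} = - \frac{X \left(X + \frac{-97 + X}{-77 + X}\right)}{2}$ ($b{\left(X \right)} = - \frac{X \left(X + \frac{X - 97}{-77 + X}\right)}{2} = - \frac{X \left(X + \frac{-97 + X}{-77 + X}\right)}{2}$)
$b{\left(S{\left(-12 \right)} \right)} + N{\left(81,v \right)} = \frac{1}{2} \left(-12\right) \frac{1}{-77 - 12} \left(97 - \left(-12\right)^{2} + 76 \left(-12\right)\right) - 11 = \frac{1}{2} \left(-12\right) \frac{1}{-89} \left(97 - 144 - 912\right) - 11 = \frac{1}{2} \left(-12\right) \left(- \frac{1}{89}\right) \left(97 - 144 - 912\right) - 11 = \frac{1}{2} \left(-12\right) \left(- \frac{1}{89}\right) \left(-959\right) - 11 = - \frac{5754}{89} - 11 = - \frac{6733}{89}$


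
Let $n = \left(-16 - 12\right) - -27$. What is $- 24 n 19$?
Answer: $456$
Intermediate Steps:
$n = -1$ ($n = -28 + 27 = -1$)
$- 24 n 19 = - 24 \left(\left(-1\right) 19\right) = \left(-24\right) \left(-19\right) = 456$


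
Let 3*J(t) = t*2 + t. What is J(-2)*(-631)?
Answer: 1262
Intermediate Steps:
J(t) = t (J(t) = (t*2 + t)/3 = (2*t + t)/3 = (3*t)/3 = t)
J(-2)*(-631) = -2*(-631) = 1262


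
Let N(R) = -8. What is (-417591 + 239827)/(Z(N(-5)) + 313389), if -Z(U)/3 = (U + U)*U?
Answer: -177764/313005 ≈ -0.56793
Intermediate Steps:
Z(U) = -6*U² (Z(U) = -3*(U + U)*U = -3*2*U*U = -6*U²)
(-417591 + 239827)/(Z(N(-5)) + 313389) = (-417591 + 239827)/(-6*(-8)² + 313389) = -177764/(-6*64 + 313389) = -177764/(-384 + 313389) = -177764/313005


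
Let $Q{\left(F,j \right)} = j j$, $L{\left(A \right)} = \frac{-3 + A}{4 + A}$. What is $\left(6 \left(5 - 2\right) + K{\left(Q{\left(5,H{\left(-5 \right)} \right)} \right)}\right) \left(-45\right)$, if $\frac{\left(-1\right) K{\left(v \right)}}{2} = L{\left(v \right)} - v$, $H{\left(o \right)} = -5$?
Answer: $- \frac{86760}{29} \approx -2991.7$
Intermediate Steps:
$L{\left(A \right)} = \frac{-3 + A}{4 + A}$
$Q{\left(F,j \right)} = j^{2}$
$K{\left(v \right)} = 2 v - \frac{2 \left(-3 + v\right)}{4 + v}$ ($K{\left(v \right)} = - 2 \left(\frac{-3 + v}{4 + v} - v\right) = - 2 \left(- v + \frac{-3 + v}{4 + v}\right) = 2 v - \frac{2 \left(-3 + v\right)}{4 + v}$)
$\left(6 \left(5 - 2\right) + K{\left(Q{\left(5,H{\left(-5 \right)} \right)} \right)}\right) \left(-45\right) = \left(6 \left(5 - 2\right) + \frac{2 \left(3 + \left(\left(-5\right)^{2}\right)^{2} + 3 \left(-5\right)^{2}\right)}{4 + \left(-5\right)^{2}}\right) \left(-45\right) = \left(6 \cdot 3 + \frac{2 \left(3 + 25^{2} + 3 \cdot 25\right)}{4 + 25}\right) \left(-45\right) = \left(18 + \frac{2 \left(3 + 625 + 75\right)}{29}\right) \left(-45\right) = \left(18 + 2 \cdot \frac{1}{29} \cdot 703\right) \left(-45\right) = \left(18 + \frac{1406}{29}\right) \left(-45\right) = \frac{1928}{29} \left(-45\right) = - \frac{86760}{29}$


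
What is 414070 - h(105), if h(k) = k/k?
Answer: 414069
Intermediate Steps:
h(k) = 1
414070 - h(105) = 414070 - 1*1 = 414070 - 1 = 414069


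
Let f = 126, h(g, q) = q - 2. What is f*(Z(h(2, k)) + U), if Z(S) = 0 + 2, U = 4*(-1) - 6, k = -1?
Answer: -1008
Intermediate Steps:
h(g, q) = -2 + q
U = -10 (U = -4 - 6 = -10)
Z(S) = 2
f*(Z(h(2, k)) + U) = 126*(2 - 10) = 126*(-8) = -1008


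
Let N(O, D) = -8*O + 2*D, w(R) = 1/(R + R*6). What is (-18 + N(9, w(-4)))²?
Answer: 1590121/196 ≈ 8112.9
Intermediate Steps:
w(R) = 1/(7*R) (w(R) = 1/(R + 6*R) = 1/(7*R))
(-18 + N(9, w(-4)))² = (-18 + (-8*9 + 2*((⅐)/(-4))))² = (-18 + (-72 + 2*((⅐)*(-¼))))² = (-18 + (-72 + 2*(-1/28)))² = (-18 + (-72 - 1/14))² = (-18 - 1009/14)² = (-1261/14)² = 1590121/196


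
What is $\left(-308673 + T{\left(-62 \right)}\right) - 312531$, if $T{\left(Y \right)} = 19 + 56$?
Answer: $-621129$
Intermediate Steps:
$T{\left(Y \right)} = 75$
$\left(-308673 + T{\left(-62 \right)}\right) - 312531 = \left(-308673 + 75\right) - 312531 = -308598 - 312531 = -621129$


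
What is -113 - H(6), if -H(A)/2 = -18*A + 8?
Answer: -313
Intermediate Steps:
H(A) = -16 + 36*A (H(A) = -2*(-18*A + 8) = -2*(8 - 18*A) = -16 + 36*A)
-113 - H(6) = -113 - (-16 + 36*6) = -113 - (-16 + 216) = -113 - 1*200 = -113 - 200 = -313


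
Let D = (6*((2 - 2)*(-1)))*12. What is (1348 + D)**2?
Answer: 1817104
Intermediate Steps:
D = 0 (D = (6*(0*(-1)))*12 = (6*0)*12 = 0*12 = 0)
(1348 + D)**2 = (1348 + 0)**2 = 1348**2 = 1817104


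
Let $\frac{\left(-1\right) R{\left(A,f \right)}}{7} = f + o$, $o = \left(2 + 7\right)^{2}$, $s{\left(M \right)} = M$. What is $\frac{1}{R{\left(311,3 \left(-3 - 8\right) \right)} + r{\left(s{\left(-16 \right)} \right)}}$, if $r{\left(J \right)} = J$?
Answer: $- \frac{1}{352} \approx -0.0028409$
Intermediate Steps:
$o = 81$ ($o = 9^{2} = 81$)
$R{\left(A,f \right)} = -567 - 7 f$ ($R{\left(A,f \right)} = - 7 \left(f + 81\right) = - 7 \left(81 + f\right) = -567 - 7 f$)
$\frac{1}{R{\left(311,3 \left(-3 - 8\right) \right)} + r{\left(s{\left(-16 \right)} \right)}} = \frac{1}{\left(-567 - 7 \cdot 3 \left(-3 - 8\right)\right) - 16} = \frac{1}{\left(-567 - 7 \cdot 3 \left(-11\right)\right) - 16} = \frac{1}{\left(-567 - -231\right) - 16} = \frac{1}{\left(-567 + 231\right) - 16} = \frac{1}{-336 - 16} = \frac{1}{-352} = - \frac{1}{352}$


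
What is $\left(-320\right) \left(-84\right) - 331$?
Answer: $26549$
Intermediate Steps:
$\left(-320\right) \left(-84\right) - 331 = 26880 - 331 = 26549$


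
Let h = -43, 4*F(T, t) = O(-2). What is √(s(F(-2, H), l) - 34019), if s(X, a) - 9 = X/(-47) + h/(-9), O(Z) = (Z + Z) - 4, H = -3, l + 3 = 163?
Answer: I*√676056977/141 ≈ 184.41*I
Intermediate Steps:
l = 160 (l = -3 + 163 = 160)
O(Z) = -4 + 2*Z (O(Z) = 2*Z - 4 = -4 + 2*Z)
F(T, t) = -2 (F(T, t) = (-4 + 2*(-2))/4 = (-4 - 4)/4 = (¼)*(-8) = -2)
s(X, a) = 124/9 - X/47 (s(X, a) = 9 + (X/(-47) - 43/(-9)) = 9 + (X*(-1/47) - 43*(-⅑)) = 9 + (-X/47 + 43/9) = 9 + (43/9 - X/47) = 124/9 - X/47)
√(s(F(-2, H), l) - 34019) = √((124/9 - 1/47*(-2)) - 34019) = √((124/9 + 2/47) - 34019) = √(5846/423 - 34019) = √(-14384191/423) = I*√676056977/141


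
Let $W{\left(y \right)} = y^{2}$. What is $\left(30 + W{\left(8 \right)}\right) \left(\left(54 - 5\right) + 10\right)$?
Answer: $5546$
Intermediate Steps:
$\left(30 + W{\left(8 \right)}\right) \left(\left(54 - 5\right) + 10\right) = \left(30 + 8^{2}\right) \left(\left(54 - 5\right) + 10\right) = \left(30 + 64\right) \left(49 + 10\right) = 94 \cdot 59 = 5546$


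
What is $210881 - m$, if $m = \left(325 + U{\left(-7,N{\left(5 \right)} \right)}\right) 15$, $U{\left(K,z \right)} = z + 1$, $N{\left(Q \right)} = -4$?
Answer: $206051$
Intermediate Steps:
$U{\left(K,z \right)} = 1 + z$
$m = 4830$ ($m = \left(325 + \left(1 - 4\right)\right) 15 = \left(325 - 3\right) 15 = 322 \cdot 15 = 4830$)
$210881 - m = 210881 - 4830 = 206051$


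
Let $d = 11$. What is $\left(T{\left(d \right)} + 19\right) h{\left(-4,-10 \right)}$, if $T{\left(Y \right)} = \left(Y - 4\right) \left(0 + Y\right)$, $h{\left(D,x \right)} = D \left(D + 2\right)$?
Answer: $768$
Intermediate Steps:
$h{\left(D,x \right)} = D \left(2 + D\right)$
$T{\left(Y \right)} = Y \left(-4 + Y\right)$ ($T{\left(Y \right)} = \left(-4 + Y\right) Y = Y \left(-4 + Y\right)$)
$\left(T{\left(d \right)} + 19\right) h{\left(-4,-10 \right)} = \left(11 \left(-4 + 11\right) + 19\right) \left(- 4 \left(2 - 4\right)\right) = \left(11 \cdot 7 + 19\right) \left(\left(-4\right) \left(-2\right)\right) = \left(77 + 19\right) 8 = 96 \cdot 8 = 768$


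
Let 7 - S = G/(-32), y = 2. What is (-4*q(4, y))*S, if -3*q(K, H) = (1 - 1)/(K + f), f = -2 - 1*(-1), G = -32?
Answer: 0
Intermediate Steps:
f = -1 (f = -2 + 1 = -1)
S = 6 (S = 7 - (-32)/(-32) = 7 - (-32)*(-1)/32 = 7 - 1*1 = 7 - 1 = 6)
q(K, H) = 0 (q(K, H) = -(1 - 1)/(3*(K - 1)) = -0/(-1 + K) = -1/3*0 = 0)
(-4*q(4, y))*S = -4*0*6 = 0*6 = 0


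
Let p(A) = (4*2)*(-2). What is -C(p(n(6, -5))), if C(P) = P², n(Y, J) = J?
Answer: -256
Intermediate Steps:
p(A) = -16 (p(A) = 8*(-2) = -16)
-C(p(n(6, -5))) = -1*(-16)² = -1*256 = -256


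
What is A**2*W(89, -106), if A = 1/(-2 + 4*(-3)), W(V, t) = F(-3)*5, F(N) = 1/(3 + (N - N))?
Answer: 5/588 ≈ 0.0085034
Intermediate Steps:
F(N) = 1/3 (F(N) = 1/(3 + 0) = 1/3)
W(V, t) = 5/3 (W(V, t) = (1/3)*5 = 5/3)
A = -1/14 (A = 1/(-2 - 12) = 1/(-14) = -1/14 ≈ -0.071429)
A**2*W(89, -106) = (-1/14)**2*(5/3) = (1/196)*(5/3) = 5/588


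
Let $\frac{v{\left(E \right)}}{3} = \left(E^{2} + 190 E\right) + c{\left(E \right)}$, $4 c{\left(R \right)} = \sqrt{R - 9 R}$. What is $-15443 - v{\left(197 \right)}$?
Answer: $-244160 - \frac{3 i \sqrt{394}}{2} \approx -2.4416 \cdot 10^{5} - 29.774 i$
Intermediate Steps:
$c{\left(R \right)} = \frac{\sqrt{2} \sqrt{- R}}{2}$ ($c{\left(R \right)} = \frac{\sqrt{R - 9 R}}{4} = \frac{\sqrt{- 8 R}}{4} = \frac{2 \sqrt{2} \sqrt{- R}}{4} = \frac{\sqrt{2} \sqrt{- R}}{2}$)
$v{\left(E \right)} = 3 E^{2} + 570 E + \frac{3 \sqrt{2} \sqrt{- E}}{2}$ ($v{\left(E \right)} = 3 \left(\left(E^{2} + 190 E\right) + \frac{\sqrt{2} \sqrt{- E}}{2}\right) = 3 \left(E^{2} + 190 E + \frac{\sqrt{2} \sqrt{- E}}{2}\right) = 3 E^{2} + 570 E + \frac{3 \sqrt{2} \sqrt{- E}}{2}$)
$-15443 - v{\left(197 \right)} = -15443 - \left(3 \cdot 197^{2} + 570 \cdot 197 + \frac{3 \sqrt{2} \sqrt{\left(-1\right) 197}}{2}\right) = -15443 - \left(3 \cdot 38809 + 112290 + \frac{3 \sqrt{2} \sqrt{-197}}{2}\right) = -15443 - \left(116427 + 112290 + \frac{3 \sqrt{2} i \sqrt{197}}{2}\right) = -15443 - \left(116427 + 112290 + \frac{3 i \sqrt{394}}{2}\right) = -15443 - \left(228717 + \frac{3 i \sqrt{394}}{2}\right) = -244160 - \frac{3 i \sqrt{394}}{2}$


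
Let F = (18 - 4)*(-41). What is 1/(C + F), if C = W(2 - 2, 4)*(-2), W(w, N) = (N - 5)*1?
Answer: -1/572 ≈ -0.0017483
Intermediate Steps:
W(w, N) = -5 + N (W(w, N) = (-5 + N)*1 = -5 + N)
F = -574 (F = 14*(-41) = -574)
C = 2 (C = (-5 + 4)*(-2) = -1*(-2) = 2)
1/(C + F) = 1/(2 - 574) = 1/(-572) = -1/572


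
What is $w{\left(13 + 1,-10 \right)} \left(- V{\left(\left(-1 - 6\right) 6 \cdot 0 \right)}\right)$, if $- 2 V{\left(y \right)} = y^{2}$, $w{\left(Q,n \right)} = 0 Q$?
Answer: $0$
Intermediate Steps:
$w{\left(Q,n \right)} = 0$
$V{\left(y \right)} = - \frac{y^{2}}{2}$
$w{\left(13 + 1,-10 \right)} \left(- V{\left(\left(-1 - 6\right) 6 \cdot 0 \right)}\right) = 0 \left(- \frac{\left(-1\right) \left(\left(-1 - 6\right) 6 \cdot 0\right)^{2}}{2}\right) = 0 \left(- \frac{\left(-1\right) \left(\left(-7\right) 6 \cdot 0\right)^{2}}{2}\right) = 0 \left(- \frac{\left(-1\right) \left(\left(-42\right) 0\right)^{2}}{2}\right) = 0 \left(- \frac{\left(-1\right) 0^{2}}{2}\right) = 0 \left(- \frac{\left(-1\right) 0}{2}\right) = 0 \left(\left(-1\right) 0\right) = 0 \cdot 0 = 0$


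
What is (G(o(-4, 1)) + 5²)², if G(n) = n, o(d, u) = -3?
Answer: 484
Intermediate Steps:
(G(o(-4, 1)) + 5²)² = (-3 + 5²)² = (-3 + 25)² = 22² = 484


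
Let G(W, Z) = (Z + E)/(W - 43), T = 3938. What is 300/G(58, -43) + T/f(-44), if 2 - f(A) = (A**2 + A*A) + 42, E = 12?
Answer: -8863039/60636 ≈ -146.17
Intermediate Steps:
G(W, Z) = (12 + Z)/(-43 + W) (G(W, Z) = (Z + 12)/(W - 43) = (12 + Z)/(-43 + W))
f(A) = -40 - 2*A**2 (f(A) = 2 - ((A**2 + A*A) + 42) = 2 - ((A**2 + A**2) + 42) = 2 - (2*A**2 + 42) = 2 - (42 + 2*A**2) = 2 + (-42 - 2*A**2) = -40 - 2*A**2)
300/G(58, -43) + T/f(-44) = 300/(((12 - 43)/(-43 + 58))) + 3938/(-40 - 2*(-44)**2) = 300/((-31/15)) + 3938/(-40 - 2*1936) = 300/(((1/15)*(-31))) + 3938/(-40 - 3872) = 300/(-31/15) + 3938/(-3912) = 300*(-15/31) + 3938*(-1/3912) = -4500/31 - 1969/1956 = -8863039/60636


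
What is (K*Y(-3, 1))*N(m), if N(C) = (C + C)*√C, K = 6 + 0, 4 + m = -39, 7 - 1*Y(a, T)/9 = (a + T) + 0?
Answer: -41796*I*√43 ≈ -2.7407e+5*I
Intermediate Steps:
Y(a, T) = 63 - 9*T - 9*a (Y(a, T) = 63 - 9*((a + T) + 0) = 63 - 9*((T + a) + 0) = 63 - 9*(T + a) = 63 + (-9*T - 9*a) = 63 - 9*T - 9*a)
m = -43 (m = -4 - 39 = -43)
K = 6
N(C) = 2*C^(3/2) (N(C) = (2*C)*√C = 2*C^(3/2))
(K*Y(-3, 1))*N(m) = (6*(63 - 9*1 - 9*(-3)))*(2*(-43)^(3/2)) = (6*(63 - 9 + 27))*(2*(-43*I*√43)) = (6*81)*(-86*I*√43) = 486*(-86*I*√43) = -41796*I*√43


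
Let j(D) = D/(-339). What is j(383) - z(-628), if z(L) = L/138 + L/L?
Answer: 6292/2599 ≈ 2.4209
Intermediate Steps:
z(L) = 1 + L/138 (z(L) = L*(1/138) + 1 = L/138 + 1 = 1 + L/138)
j(D) = -D/339 (j(D) = D*(-1/339) = -D/339)
j(383) - z(-628) = -1/339*383 - (1 + (1/138)*(-628)) = -383/339 - (1 - 314/69) = -383/339 - 1*(-245/69) = -383/339 + 245/69 = 6292/2599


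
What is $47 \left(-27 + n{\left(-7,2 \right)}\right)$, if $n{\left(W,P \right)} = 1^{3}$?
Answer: $-1222$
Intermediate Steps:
$n{\left(W,P \right)} = 1$
$47 \left(-27 + n{\left(-7,2 \right)}\right) = 47 \left(-27 + 1\right) = 47 \left(-26\right) = -1222$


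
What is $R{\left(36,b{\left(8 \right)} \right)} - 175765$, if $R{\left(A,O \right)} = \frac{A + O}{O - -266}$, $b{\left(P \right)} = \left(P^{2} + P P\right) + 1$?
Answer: $- \frac{13885402}{79} \approx -1.7576 \cdot 10^{5}$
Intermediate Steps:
$b{\left(P \right)} = 1 + 2 P^{2}$ ($b{\left(P \right)} = \left(P^{2} + P^{2}\right) + 1 = 2 P^{2} + 1 = 1 + 2 P^{2}$)
$R{\left(A,O \right)} = \frac{A + O}{266 + O}$ ($R{\left(A,O \right)} = \frac{A + O}{O + 266} = \frac{A + O}{266 + O}$)
$R{\left(36,b{\left(8 \right)} \right)} - 175765 = \frac{36 + \left(1 + 2 \cdot 8^{2}\right)}{266 + \left(1 + 2 \cdot 8^{2}\right)} - 175765 = \frac{36 + \left(1 + 2 \cdot 64\right)}{266 + \left(1 + 2 \cdot 64\right)} - 175765 = \frac{36 + \left(1 + 128\right)}{266 + \left(1 + 128\right)} - 175765 = \frac{36 + 129}{266 + 129} - 175765 = \frac{1}{395} \cdot 165 - 175765 = \frac{33}{79} - 175765 = - \frac{13885402}{79}$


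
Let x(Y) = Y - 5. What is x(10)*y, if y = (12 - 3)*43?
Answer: 1935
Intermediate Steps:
x(Y) = -5 + Y
y = 387 (y = 9*43 = 387)
x(10)*y = (-5 + 10)*387 = 5*387 = 1935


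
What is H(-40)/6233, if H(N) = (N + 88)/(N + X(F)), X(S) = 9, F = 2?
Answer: -48/193223 ≈ -0.00024842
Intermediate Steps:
H(N) = (88 + N)/(9 + N) (H(N) = (N + 88)/(N + 9) = (88 + N)/(9 + N))
H(-40)/6233 = ((88 - 40)/(9 - 40))/6233 = (48/(-31))*(1/6233) = -1/31*48*(1/6233) = -48/31*1/6233 = -48/193223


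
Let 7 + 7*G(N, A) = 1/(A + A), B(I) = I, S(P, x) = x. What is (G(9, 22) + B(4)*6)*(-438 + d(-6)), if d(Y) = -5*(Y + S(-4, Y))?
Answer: -191295/22 ≈ -8695.2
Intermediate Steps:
G(N, A) = -1 + 1/(14*A) (G(N, A) = -1 + 1/(7*(A + A)) = -1 + 1/(7*((2*A))) = -1 + (1/(2*A))/7 = -1 + 1/(14*A))
d(Y) = -10*Y (d(Y) = -5*(Y + Y) = -10*Y)
(G(9, 22) + B(4)*6)*(-438 + d(-6)) = ((1/14 - 1*22)/22 + 4*6)*(-438 - 10*(-6)) = ((1/14 - 22)/22 + 24)*(-438 + 60) = ((1/22)*(-307/14) + 24)*(-378) = (-307/308 + 24)*(-378) = (7085/308)*(-378) = -191295/22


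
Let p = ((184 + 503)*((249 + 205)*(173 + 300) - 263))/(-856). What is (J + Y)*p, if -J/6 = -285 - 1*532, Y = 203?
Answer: -752206807665/856 ≈ -8.7875e+8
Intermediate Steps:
J = 4902 (J = -6*(-285 - 1*532) = -6*(-285 - 532) = -6*(-817) = 4902)
p = -147347073/856 (p = (687*(454*473 - 263))*(-1/856) = (687*(214742 - 263))*(-1/856) = (687*214479)*(-1/856) = 147347073*(-1/856) = -147347073/856 ≈ -1.7213e+5)
(J + Y)*p = (4902 + 203)*(-147347073/856) = 5105*(-147347073/856) = -752206807665/856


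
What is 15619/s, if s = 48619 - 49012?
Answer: -15619/393 ≈ -39.743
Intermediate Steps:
s = -393
15619/s = 15619/(-393) = 15619*(-1/393) = -15619/393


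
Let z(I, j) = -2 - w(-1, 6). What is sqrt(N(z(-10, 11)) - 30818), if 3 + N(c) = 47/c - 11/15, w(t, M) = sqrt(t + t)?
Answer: sqrt(15)*sqrt((925357 + 462326*I*sqrt(2))/(-2 - I*sqrt(2)))/15 ≈ 0.031542 + 175.61*I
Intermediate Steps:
w(t, M) = sqrt(2)*sqrt(t) (w(t, M) = sqrt(2*t) = sqrt(2)*sqrt(t))
z(I, j) = -2 - I*sqrt(2) (z(I, j) = -2 - sqrt(2)*sqrt(-1) = -2 - sqrt(2)*I = -2 - I*sqrt(2))
N(c) = -56/15 + 47/c (N(c) = -3 + (47/c - 11/15) = -3 + (-11/15 + 47/c) = -56/15 + 47/c)
sqrt(N(z(-10, 11)) - 30818) = sqrt((-56/15 + 47/(-2 - I*sqrt(2))) - 30818) = sqrt(-462326/15 + 47/(-2 - I*sqrt(2)))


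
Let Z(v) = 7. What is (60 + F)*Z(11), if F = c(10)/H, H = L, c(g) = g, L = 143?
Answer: 60130/143 ≈ 420.49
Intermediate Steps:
H = 143
F = 10/143 ≈ 0.069930
(60 + F)*Z(11) = (60 + 10/143)*7 = (8590/143)*7 = 60130/143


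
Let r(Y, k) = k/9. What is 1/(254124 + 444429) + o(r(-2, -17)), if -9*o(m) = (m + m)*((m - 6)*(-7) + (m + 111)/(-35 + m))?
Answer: 103029666310/4696371819 ≈ 21.938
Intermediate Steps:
r(Y, k) = k/9 (r(Y, k) = k*(⅑) = k/9)
o(m) = -2*m*(42 - 7*m + (111 + m)/(-35 + m))/9 (o(m) = -(m + m)*((m - 6)*(-7) + (m + 111)/(-35 + m))/9 = -2*m*((-6 + m)*(-7) + (111 + m)/(-35 + m))/9 = -2*m*((42 - 7*m) + (111 + m)/(-35 + m))/9 = -2*m*(42 - 7*m + (111 + m)/(-35 + m))/9)
1/(254124 + 444429) + o(r(-2, -17)) = 1/(254124 + 444429) + 2*((⅑)*(-17))*(1359 - 32*(-17) + 7*((⅑)*(-17))²)/(9*(-35 + (⅑)*(-17))) = 1/698553 + (2/9)*(-17/9)*(1359 - 288*(-17/9) + 7*(-17/9)²)/(-35 - 17/9) = 1/698553 + (2/9)*(-17/9)*(1359 + 544 + 7*(289/81))/(-332/9) = 1/698553 + (2/9)*(-17/9)*(-9/332)*(1359 + 544 + 2023/81) = 1/698553 + (2/9)*(-17/9)*(-9/332)*(156166/81) = 1/698553 + 1327411/60507 = 103029666310/4696371819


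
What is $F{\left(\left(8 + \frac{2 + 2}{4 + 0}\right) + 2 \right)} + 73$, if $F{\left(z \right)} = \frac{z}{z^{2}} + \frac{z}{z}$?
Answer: $\frac{815}{11} \approx 74.091$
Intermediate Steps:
$F{\left(z \right)} = 1 + \frac{1}{z}$ ($F{\left(z \right)} = \frac{z}{z^{2}} + 1 = \frac{1}{z} + 1 = 1 + \frac{1}{z}$)
$F{\left(\left(8 + \frac{2 + 2}{4 + 0}\right) + 2 \right)} + 73 = \frac{1 + \left(\left(8 + \frac{2 + 2}{4 + 0}\right) + 2\right)}{\left(8 + \frac{2 + 2}{4 + 0}\right) + 2} + 73 = \frac{1 + \left(\left(8 + \frac{4}{4}\right) + 2\right)}{\left(8 + \frac{4}{4}\right) + 2} + 73 = \frac{1 + \left(\left(8 + 4 \cdot \frac{1}{4}\right) + 2\right)}{\left(8 + 4 \cdot \frac{1}{4}\right) + 2} + 73 = \frac{1 + \left(\left(8 + 1\right) + 2\right)}{\left(8 + 1\right) + 2} + 73 = \frac{1 + \left(9 + 2\right)}{9 + 2} + 73 = \frac{1 + 11}{11} + 73 = \frac{1}{11} \cdot 12 + 73 = \frac{12}{11} + 73 = \frac{815}{11}$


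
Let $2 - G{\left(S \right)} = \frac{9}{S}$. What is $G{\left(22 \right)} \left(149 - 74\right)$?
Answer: $\frac{2625}{22} \approx 119.32$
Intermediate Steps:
$G{\left(S \right)} = 2 - \frac{9}{S}$
$G{\left(22 \right)} \left(149 - 74\right) = \left(2 - \frac{9}{22}\right) \left(149 - 74\right) = \left(2 - \frac{9}{22}\right) 75 = \frac{35}{22} \cdot 75 = \frac{2625}{22}$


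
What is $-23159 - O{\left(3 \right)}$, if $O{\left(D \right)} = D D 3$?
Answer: $-23186$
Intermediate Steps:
$O{\left(D \right)} = 3 D^{2}$ ($O{\left(D \right)} = D^{2} \cdot 3 = 3 D^{2}$)
$-23159 - O{\left(3 \right)} = -23159 - 3 \cdot 3^{2} = -23159 - 3 \cdot 9 = -23159 - 27 = -23186$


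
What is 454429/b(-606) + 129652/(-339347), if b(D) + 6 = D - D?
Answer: -154209895775/2036082 ≈ -75739.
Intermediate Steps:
b(D) = -6 (b(D) = -6 + (D - D) = -6 + 0 = -6)
454429/b(-606) + 129652/(-339347) = 454429/(-6) + 129652/(-339347) = 454429*(-1/6) + 129652*(-1/339347) = -454429/6 - 129652/339347 = -154209895775/2036082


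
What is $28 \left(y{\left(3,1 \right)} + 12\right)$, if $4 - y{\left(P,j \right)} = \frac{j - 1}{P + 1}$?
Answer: $448$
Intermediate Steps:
$y{\left(P,j \right)} = 4 - \frac{-1 + j}{1 + P}$ ($y{\left(P,j \right)} = 4 - \frac{j - 1}{P + 1} = 4 - \frac{-1 + j}{1 + P}$)
$28 \left(y{\left(3,1 \right)} + 12\right) = 28 \left(\frac{5 - 1 + 4 \cdot 3}{1 + 3} + 12\right) = 28 \left(\frac{5 - 1 + 12}{4} + 12\right) = 28 \left(\frac{1}{4} \cdot 16 + 12\right) = 28 \left(4 + 12\right) = 28 \cdot 16 = 448$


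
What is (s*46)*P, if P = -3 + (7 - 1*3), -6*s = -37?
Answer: 851/3 ≈ 283.67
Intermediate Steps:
s = 37/6 (s = -⅙*(-37) = 37/6 ≈ 6.1667)
P = 1 (P = -3 + (7 - 3) = -3 + 4 = 1)
(s*46)*P = ((37/6)*46)*1 = (851/3)*1 = 851/3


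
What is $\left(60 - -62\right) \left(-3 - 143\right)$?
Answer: $-17812$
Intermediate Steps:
$\left(60 - -62\right) \left(-3 - 143\right) = \left(60 + 62\right) \left(-146\right) = 122 \left(-146\right) = -17812$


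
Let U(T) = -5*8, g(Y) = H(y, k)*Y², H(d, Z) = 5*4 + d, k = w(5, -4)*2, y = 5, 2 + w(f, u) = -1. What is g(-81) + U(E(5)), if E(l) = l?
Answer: 163985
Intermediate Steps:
w(f, u) = -3 (w(f, u) = -2 - 1 = -3)
k = -6 (k = -3*2 = -6)
H(d, Z) = 20 + d
g(Y) = 25*Y² (g(Y) = (20 + 5)*Y² = 25*Y²)
U(T) = -40
g(-81) + U(E(5)) = 25*(-81)² - 40 = 25*6561 - 40 = 164025 - 40 = 163985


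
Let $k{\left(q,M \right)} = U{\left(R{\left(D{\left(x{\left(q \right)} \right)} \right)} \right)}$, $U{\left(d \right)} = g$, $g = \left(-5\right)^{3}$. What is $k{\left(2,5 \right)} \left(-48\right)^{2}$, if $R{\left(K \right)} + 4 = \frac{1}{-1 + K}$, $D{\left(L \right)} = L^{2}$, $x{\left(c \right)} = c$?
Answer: $-288000$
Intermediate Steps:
$R{\left(K \right)} = -4 + \frac{1}{-1 + K}$
$g = -125$
$U{\left(d \right)} = -125$
$k{\left(q,M \right)} = -125$
$k{\left(2,5 \right)} \left(-48\right)^{2} = - 125 \left(-48\right)^{2} = \left(-125\right) 2304 = -288000$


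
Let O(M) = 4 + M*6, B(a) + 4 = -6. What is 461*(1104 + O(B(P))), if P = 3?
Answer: 483128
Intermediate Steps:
B(a) = -10 (B(a) = -4 - 6 = -10)
O(M) = 4 + 6*M
461*(1104 + O(B(P))) = 461*(1104 + (4 + 6*(-10))) = 461*(1104 + (4 - 60)) = 461*(1104 - 56) = 461*1048 = 483128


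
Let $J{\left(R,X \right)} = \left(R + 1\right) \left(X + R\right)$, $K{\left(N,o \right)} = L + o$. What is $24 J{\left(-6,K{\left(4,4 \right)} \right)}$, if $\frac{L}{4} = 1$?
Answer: $-240$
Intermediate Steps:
$L = 4$ ($L = 4 \cdot 1 = 4$)
$K{\left(N,o \right)} = 4 + o$
$J{\left(R,X \right)} = \left(1 + R\right) \left(R + X\right)$
$24 J{\left(-6,K{\left(4,4 \right)} \right)} = 24 \left(-6 + \left(4 + 4\right) + \left(-6\right)^{2} - 6 \left(4 + 4\right)\right) = 24 \left(-6 + 8 + 36 - 48\right) = 24 \left(-10\right) = -240$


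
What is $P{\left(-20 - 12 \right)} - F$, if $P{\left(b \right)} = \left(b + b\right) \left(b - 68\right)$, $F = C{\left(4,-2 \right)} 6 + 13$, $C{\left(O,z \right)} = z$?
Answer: $6399$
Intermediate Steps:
$F = 1$ ($F = \left(-2\right) 6 + 13 = -12 + 13 = 1$)
$P{\left(b \right)} = 2 b \left(-68 + b\right)$
$P{\left(-20 - 12 \right)} - F = 2 \left(-20 - 12\right) \left(-68 - 32\right) - 1 = 2 \left(-32\right) \left(-68 - 32\right) - 1 = 2 \left(-32\right) \left(-100\right) - 1 = 6400 - 1 = 6399$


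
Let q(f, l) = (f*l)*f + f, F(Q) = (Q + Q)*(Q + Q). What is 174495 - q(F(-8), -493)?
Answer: 32483487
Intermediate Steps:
F(Q) = 4*Q**2 (F(Q) = (2*Q)*(2*Q) = 4*Q**2)
q(f, l) = f + l*f**2 (q(f, l) = l*f**2 + f = f + l*f**2)
174495 - q(F(-8), -493) = 174495 - 4*(-8)**2*(1 + (4*(-8)**2)*(-493)) = 174495 - 4*64*(1 + (4*64)*(-493)) = 174495 - 256*(1 + 256*(-493)) = 174495 - 256*(1 - 126208) = 174495 - 256*(-126207) = 174495 - 1*(-32308992) = 174495 + 32308992 = 32483487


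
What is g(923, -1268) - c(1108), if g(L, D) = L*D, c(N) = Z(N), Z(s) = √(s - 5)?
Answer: -1170364 - √1103 ≈ -1.1704e+6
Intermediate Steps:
Z(s) = √(-5 + s)
c(N) = √(-5 + N)
g(L, D) = D*L
g(923, -1268) - c(1108) = -1268*923 - √(-5 + 1108) = -1170364 - √1103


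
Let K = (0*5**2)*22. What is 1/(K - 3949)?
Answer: -1/3949 ≈ -0.00025323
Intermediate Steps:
K = 0 (K = (0*25)*22 = 0*22 = 0)
1/(K - 3949) = 1/(0 - 3949) = 1/(-3949) = -1/3949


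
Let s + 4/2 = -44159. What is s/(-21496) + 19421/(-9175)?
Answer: -12296641/197225800 ≈ -0.062348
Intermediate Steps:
s = -44161 (s = -2 - 44159 = -44161)
s/(-21496) + 19421/(-9175) = -44161/(-21496) + 19421/(-9175) = -44161*(-1/21496) + 19421*(-1/9175) = 44161/21496 - 19421/9175 = -12296641/197225800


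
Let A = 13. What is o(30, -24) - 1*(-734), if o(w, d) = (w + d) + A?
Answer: 753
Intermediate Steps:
o(w, d) = 13 + d + w (o(w, d) = (w + d) + 13 = (d + w) + 13 = 13 + d + w)
o(30, -24) - 1*(-734) = (13 - 24 + 30) - 1*(-734) = 19 + 734 = 753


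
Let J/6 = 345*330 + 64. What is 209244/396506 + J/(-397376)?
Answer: -23482120395/19695246032 ≈ -1.1923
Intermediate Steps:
J = 683484 (J = 6*(345*330 + 64) = 6*(113850 + 64) = 6*113914 = 683484)
209244/396506 + J/(-397376) = 209244/396506 + 683484/(-397376) = 209244*(1/396506) + 683484*(-1/397376) = 104622/198253 - 170871/99344 = -23482120395/19695246032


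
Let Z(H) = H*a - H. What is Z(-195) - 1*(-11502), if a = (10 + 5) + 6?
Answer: 7602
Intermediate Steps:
a = 21 (a = 15 + 6 = 21)
Z(H) = 20*H (Z(H) = H*21 - H = 21*H - H = 20*H)
Z(-195) - 1*(-11502) = 20*(-195) - 1*(-11502) = -3900 + 11502 = 7602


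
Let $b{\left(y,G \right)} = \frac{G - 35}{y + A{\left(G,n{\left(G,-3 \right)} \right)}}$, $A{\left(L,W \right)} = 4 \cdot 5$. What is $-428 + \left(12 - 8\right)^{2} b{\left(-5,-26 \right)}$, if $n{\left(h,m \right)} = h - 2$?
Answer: $- \frac{7396}{15} \approx -493.07$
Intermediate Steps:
$n{\left(h,m \right)} = -2 + h$ ($n{\left(h,m \right)} = h - 2 = -2 + h$)
$A{\left(L,W \right)} = 20$
$b{\left(y,G \right)} = \frac{-35 + G}{20 + y}$ ($b{\left(y,G \right)} = \frac{G - 35}{y + 20} = \frac{-35 + G}{20 + y}$)
$-428 + \left(12 - 8\right)^{2} b{\left(-5,-26 \right)} = -428 + \left(12 - 8\right)^{2} \frac{-35 - 26}{20 - 5} = -428 + 4^{2} \cdot \frac{1}{15} \left(-61\right) = -428 + 16 \cdot \frac{1}{15} \left(-61\right) = -428 + 16 \left(- \frac{61}{15}\right) = -428 - \frac{976}{15} = - \frac{7396}{15}$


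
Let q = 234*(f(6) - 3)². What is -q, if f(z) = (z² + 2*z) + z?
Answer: -608634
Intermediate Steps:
f(z) = z² + 3*z
q = 608634 (q = 234*(6*(3 + 6) - 3)² = 234*(6*9 - 3)² = 234*(54 - 3)² = 234*51² = 234*2601 = 608634)
-q = -1*608634 = -608634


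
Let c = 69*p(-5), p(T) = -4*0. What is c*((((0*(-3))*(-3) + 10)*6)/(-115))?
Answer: 0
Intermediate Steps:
p(T) = 0
c = 0 (c = 69*0 = 0)
c*((((0*(-3))*(-3) + 10)*6)/(-115)) = 0*((((0*(-3))*(-3) + 10)*6)/(-115)) = 0*(((0*(-3) + 10)*6)*(-1/115)) = 0*(((0 + 10)*6)*(-1/115)) = 0*((10*6)*(-1/115)) = 0*(60*(-1/115)) = 0*(-12/23) = 0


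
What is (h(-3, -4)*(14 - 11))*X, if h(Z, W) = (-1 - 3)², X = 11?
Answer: 528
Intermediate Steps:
h(Z, W) = 16 (h(Z, W) = (-4)² = 16)
(h(-3, -4)*(14 - 11))*X = (16*(14 - 11))*11 = (16*3)*11 = 48*11 = 528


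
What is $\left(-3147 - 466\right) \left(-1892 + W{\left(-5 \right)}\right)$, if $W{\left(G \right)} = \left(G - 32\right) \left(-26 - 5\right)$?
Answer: $2691685$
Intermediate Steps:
$W{\left(G \right)} = 992 - 31 G$ ($W{\left(G \right)} = \left(-32 + G\right) \left(-31\right) = 992 - 31 G$)
$\left(-3147 - 466\right) \left(-1892 + W{\left(-5 \right)}\right) = \left(-3147 - 466\right) \left(-1892 + \left(992 - -155\right)\right) = - 3613 \left(-1892 + \left(992 + 155\right)\right) = - 3613 \left(-1892 + 1147\right) = \left(-3613\right) \left(-745\right) = 2691685$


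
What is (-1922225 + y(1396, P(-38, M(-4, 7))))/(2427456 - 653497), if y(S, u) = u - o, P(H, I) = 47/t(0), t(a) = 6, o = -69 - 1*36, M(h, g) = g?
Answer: -11532673/10643754 ≈ -1.0835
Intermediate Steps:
o = -105 (o = -69 - 36 = -105)
P(H, I) = 47/6
y(S, u) = 105 + u (y(S, u) = u - 1*(-105) = u + 105 = 105 + u)
(-1922225 + y(1396, P(-38, M(-4, 7))))/(2427456 - 653497) = (-1922225 + (105 + 47/6))/(2427456 - 653497) = (-1922225 + 677/6)/1773959 = -11532673/6*1/1773959 = -11532673/10643754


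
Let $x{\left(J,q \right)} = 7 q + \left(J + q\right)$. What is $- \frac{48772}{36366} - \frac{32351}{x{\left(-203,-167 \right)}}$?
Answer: $\frac{9661547}{490941} \approx 19.68$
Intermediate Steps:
$x{\left(J,q \right)} = J + 8 q$
$- \frac{48772}{36366} - \frac{32351}{x{\left(-203,-167 \right)}} = - \frac{48772}{36366} - \frac{32351}{-203 + 8 \left(-167\right)} = \left(-48772\right) \frac{1}{36366} - \frac{32351}{-203 - 1336} = - \frac{24386}{18183} - \frac{32351}{-1539} = - \frac{24386}{18183} - - \frac{32351}{1539} = - \frac{24386}{18183} + \frac{32351}{1539} = \frac{9661547}{490941}$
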